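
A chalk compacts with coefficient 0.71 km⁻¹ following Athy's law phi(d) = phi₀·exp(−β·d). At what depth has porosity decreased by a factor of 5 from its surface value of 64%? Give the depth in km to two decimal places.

phi/phi₀ = 1/5 ⇒ exp(−β·d) = 1/5 ⇒ d = ln(5) / β
d = 1.6094 / 0.71 = 2.267 km

2.27 km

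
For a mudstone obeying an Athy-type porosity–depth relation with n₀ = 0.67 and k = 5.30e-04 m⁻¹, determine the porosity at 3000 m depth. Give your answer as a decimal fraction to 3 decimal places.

0.137

Working in km (1 km = 1000 m; k in km⁻¹ = k in m⁻¹ × 1000):
n = n₀·exp(−k·Z) = 0.67 × exp(−0.53 × 3) = 0.67 × exp(−1.59)
  = 0.67 × 0.2039 = 0.1366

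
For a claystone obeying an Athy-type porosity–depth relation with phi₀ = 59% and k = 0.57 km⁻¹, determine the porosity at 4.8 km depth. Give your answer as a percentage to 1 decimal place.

phi = phi₀·exp(−k·Z) = 0.59 × exp(−0.57 × 4.8) = 0.59 × exp(−2.736)
  = 0.59 × 0.0648 = 0.0382

3.8%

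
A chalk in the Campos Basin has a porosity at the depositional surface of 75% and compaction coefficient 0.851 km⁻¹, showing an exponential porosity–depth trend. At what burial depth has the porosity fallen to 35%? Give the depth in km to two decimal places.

Invert Athy's law: Z = ln(phi₀/phi) / β
Z = ln(0.75/0.35) / 0.851 = ln(2.143) / 0.851 = 0.7621 / 0.851 = 0.896 km

0.90 km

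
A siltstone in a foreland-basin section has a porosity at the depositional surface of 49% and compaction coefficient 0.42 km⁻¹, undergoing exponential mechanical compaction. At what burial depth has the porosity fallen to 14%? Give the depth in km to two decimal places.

2.98 km

Invert Athy's law: d = ln(φ₀/φ) / k
d = ln(0.49/0.14) / 0.42 = ln(3.5) / 0.42 = 1.2528 / 0.42 = 2.983 km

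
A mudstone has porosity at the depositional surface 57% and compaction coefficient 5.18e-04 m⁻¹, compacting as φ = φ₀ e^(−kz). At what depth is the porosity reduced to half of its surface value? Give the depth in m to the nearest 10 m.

Working in km (1 km = 1000 m; k in km⁻¹ = k in m⁻¹ × 1000):
φ/φ₀ = 1/2 ⇒ exp(−k·z) = 1/2 ⇒ z = ln(2) / k
z = 0.6931 / 0.518 = 1.338 km

1340 m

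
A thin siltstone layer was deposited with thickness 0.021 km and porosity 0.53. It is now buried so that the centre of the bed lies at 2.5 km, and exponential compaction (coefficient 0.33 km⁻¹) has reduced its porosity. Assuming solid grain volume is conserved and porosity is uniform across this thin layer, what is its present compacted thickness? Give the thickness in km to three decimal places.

0.013 km

Porosity at 2.5 km: phi = 0.53·exp(−0.33×2.5) = 0.2323
Solid-volume conservation: h(1−phi) = h₀(1−phi₀) ⇒ h = h₀·(1−phi₀)/(1−phi)
h = 0.021 × (1 − 0.53)/(1 − 0.2323) = 0.021 × 0.6122 = 0.0129 km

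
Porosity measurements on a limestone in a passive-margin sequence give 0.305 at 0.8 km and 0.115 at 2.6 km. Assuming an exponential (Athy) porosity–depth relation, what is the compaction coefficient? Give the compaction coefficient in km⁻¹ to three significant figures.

Athy: phi(z) = phi₀ e^(−βz) ⇒ phi₁/phi₂ = e^{β(z₂−z₁)} ⇒ β = ln(phi₁/phi₂)/(z₂−z₁)
β = ln(0.305/0.115) / (2.6 − 0.8) = ln(2.652) / 1.8 = 0.9754 / 1.8 = 0.5419 km⁻¹

0.542 km⁻¹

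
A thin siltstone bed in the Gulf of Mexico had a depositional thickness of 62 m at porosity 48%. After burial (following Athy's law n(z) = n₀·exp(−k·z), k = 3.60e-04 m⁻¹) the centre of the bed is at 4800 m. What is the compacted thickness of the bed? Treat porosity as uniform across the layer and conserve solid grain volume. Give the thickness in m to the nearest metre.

35 m

Working in km (1 km = 1000 m; k in km⁻¹ = k in m⁻¹ × 1000):
Porosity at 4.8 km: n = 0.48·exp(−0.36×4.8) = 0.0853
Solid-volume conservation: h(1−n) = h₀(1−n₀) ⇒ h = h₀·(1−n₀)/(1−n)
h = 0.062 × (1 − 0.48)/(1 − 0.0853) = 0.062 × 0.5685 = 0.0352 km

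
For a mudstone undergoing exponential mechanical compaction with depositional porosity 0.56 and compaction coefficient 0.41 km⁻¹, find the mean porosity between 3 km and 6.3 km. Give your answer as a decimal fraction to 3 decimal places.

0.090

⟨φ⟩ = (1/(d₂−d₁)) ∫ φ₀ e^(−cd) dd = φ₀·(e^(−c·d₁) − e^(−c·d₂)) / (c·(d₂−d₁))
e^(−0.41×3) = 0.2923; e^(−0.41×6.3) = 0.0755
⟨φ⟩ = 0.56 × (0.2923 − 0.0755) / (0.41 × 3.3) = 0.56 × 0.1602 = 0.0897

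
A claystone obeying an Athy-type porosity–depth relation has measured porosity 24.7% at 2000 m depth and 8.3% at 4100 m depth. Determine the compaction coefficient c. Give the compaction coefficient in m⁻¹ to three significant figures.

Working in km (1 km = 1000 m; c in km⁻¹ = c in m⁻¹ × 1000):
Athy: n(z) = n₀ e^(−cz) ⇒ n₁/n₂ = e^{c(z₂−z₁)} ⇒ c = ln(n₁/n₂)/(z₂−z₁)
c = ln(0.247/0.083) / (4.1 − 2) = ln(2.976) / 2.1 = 1.0905 / 2.1 = 0.5193 km⁻¹

0.000519 m⁻¹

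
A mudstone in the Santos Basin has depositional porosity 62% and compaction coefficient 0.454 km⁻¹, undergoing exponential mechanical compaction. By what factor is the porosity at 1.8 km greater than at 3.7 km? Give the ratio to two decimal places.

2.37

n(d₁)/n(d₂) = e^(−c·d₁)/e^(−c·d₂) = e^{c(d₂−d₁)}
= exp(0.454 × 1.9) = exp(0.8626) = 2.3693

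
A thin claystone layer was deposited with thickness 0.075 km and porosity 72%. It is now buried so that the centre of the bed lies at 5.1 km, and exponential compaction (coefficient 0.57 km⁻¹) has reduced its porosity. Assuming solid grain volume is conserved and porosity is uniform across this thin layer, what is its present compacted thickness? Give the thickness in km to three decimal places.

Porosity at 5.1 km: phi = 0.72·exp(−0.57×5.1) = 0.0393
Solid-volume conservation: h(1−phi) = h₀(1−phi₀) ⇒ h = h₀·(1−phi₀)/(1−phi)
h = 0.075 × (1 − 0.72)/(1 − 0.0393) = 0.075 × 0.2915 = 0.0219 km

0.022 km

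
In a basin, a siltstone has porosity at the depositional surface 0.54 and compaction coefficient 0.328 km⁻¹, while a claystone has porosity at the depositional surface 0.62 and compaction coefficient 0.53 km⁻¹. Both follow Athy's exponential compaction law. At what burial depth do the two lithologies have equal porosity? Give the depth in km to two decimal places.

0.68 km

Set phi₀ₐ e^(−βₐZ) = phi₀ᵦ e^(−βᵦZ) ⇒ ln(phi₀ₐ/phi₀ᵦ) = (βₐ − βᵦ)·Z
Z = ln(0.54/0.62) / (0.328 − 0.53) = -0.1382 / -0.202 = 0.684 km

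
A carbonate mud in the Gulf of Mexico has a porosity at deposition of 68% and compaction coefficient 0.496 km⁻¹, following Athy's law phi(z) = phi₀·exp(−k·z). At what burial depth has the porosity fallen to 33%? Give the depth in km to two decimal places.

Invert Athy's law: z = ln(phi₀/phi) / k
z = ln(0.68/0.33) / 0.496 = ln(2.061) / 0.496 = 0.7230 / 0.496 = 1.458 km

1.46 km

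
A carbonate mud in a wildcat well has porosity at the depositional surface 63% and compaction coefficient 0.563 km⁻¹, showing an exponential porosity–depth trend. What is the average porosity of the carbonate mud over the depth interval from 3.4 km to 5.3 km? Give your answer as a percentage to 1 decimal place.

5.7%

⟨φ⟩ = (1/(z₂−z₁)) ∫ φ₀ e^(−cz) dz = φ₀·(e^(−c·z₁) − e^(−c·z₂)) / (c·(z₂−z₁))
e^(−0.563×3.4) = 0.1475; e^(−0.563×5.3) = 0.0506
⟨φ⟩ = 0.63 × (0.1475 − 0.0506) / (0.563 × 1.9) = 0.63 × 0.0906 = 0.0570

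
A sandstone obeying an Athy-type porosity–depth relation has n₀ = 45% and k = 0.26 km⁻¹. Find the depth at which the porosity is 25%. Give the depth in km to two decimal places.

Invert Athy's law: Z = ln(n₀/n) / k
Z = ln(0.45/0.25) / 0.26 = ln(1.8) / 0.26 = 0.5878 / 0.26 = 2.261 km

2.26 km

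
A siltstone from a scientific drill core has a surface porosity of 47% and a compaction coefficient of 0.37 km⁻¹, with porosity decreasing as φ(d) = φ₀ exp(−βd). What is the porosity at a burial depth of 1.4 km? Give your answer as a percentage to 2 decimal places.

28.00%

φ = φ₀·exp(−β·d) = 0.47 × exp(−0.37 × 1.4) = 0.47 × exp(−0.518)
  = 0.47 × 0.5957 = 0.2800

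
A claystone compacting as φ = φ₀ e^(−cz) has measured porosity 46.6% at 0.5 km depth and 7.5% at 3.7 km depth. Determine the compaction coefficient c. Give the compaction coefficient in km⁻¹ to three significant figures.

0.571 km⁻¹

Athy: φ(z) = φ₀ e^(−cz) ⇒ φ₁/φ₂ = e^{c(z₂−z₁)} ⇒ c = ln(φ₁/φ₂)/(z₂−z₁)
c = ln(0.466/0.075) / (3.7 − 0.5) = ln(6.213) / 3.2 = 1.8267 / 3.2 = 0.5708 km⁻¹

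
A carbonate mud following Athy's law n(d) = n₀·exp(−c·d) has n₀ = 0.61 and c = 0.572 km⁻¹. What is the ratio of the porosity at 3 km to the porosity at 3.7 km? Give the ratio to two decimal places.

n(d₁)/n(d₂) = e^(−c·d₁)/e^(−c·d₂) = e^{c(d₂−d₁)}
= exp(0.572 × 0.7) = exp(0.4004) = 1.4924

1.49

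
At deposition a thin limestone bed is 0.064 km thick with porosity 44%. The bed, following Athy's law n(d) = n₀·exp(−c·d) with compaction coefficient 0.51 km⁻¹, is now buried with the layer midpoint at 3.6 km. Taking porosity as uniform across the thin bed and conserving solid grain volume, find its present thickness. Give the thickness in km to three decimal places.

Porosity at 3.6 km: n = 0.44·exp(−0.51×3.6) = 0.0702
Solid-volume conservation: h(1−n) = h₀(1−n₀) ⇒ h = h₀·(1−n₀)/(1−n)
h = 0.064 × (1 − 0.44)/(1 − 0.0702) = 0.064 × 0.6023 = 0.0385 km

0.039 km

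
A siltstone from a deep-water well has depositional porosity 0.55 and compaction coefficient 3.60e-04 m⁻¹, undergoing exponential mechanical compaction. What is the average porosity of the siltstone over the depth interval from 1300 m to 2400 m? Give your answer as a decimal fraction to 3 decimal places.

0.284

Working in km (1 km = 1000 m; k in km⁻¹ = k in m⁻¹ × 1000):
⟨φ⟩ = (1/(z₂−z₁)) ∫ φ₀ e^(−kz) dz = φ₀·(e^(−k·z₁) − e^(−k·z₂)) / (k·(z₂−z₁))
e^(−0.36×1.3) = 0.6263; e^(−0.36×2.4) = 0.4215
⟨φ⟩ = 0.55 × (0.6263 − 0.4215) / (0.36 × 1.1) = 0.55 × 0.5171 = 0.2844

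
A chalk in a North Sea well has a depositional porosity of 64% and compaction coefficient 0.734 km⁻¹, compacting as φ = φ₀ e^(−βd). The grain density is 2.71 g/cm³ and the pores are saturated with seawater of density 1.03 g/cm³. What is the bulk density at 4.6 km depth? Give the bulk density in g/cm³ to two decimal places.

2.67 g/cm³

Porosity at depth: φ = 0.64·exp(−0.734×4.6) = 0.64×0.0342 = 0.0219
Bulk density: ρ_b = (1−φ)ρ_g + φ·ρ_f = 0.9781×2.71 + 0.0219×1.03
       = 2.651 + 0.023 = 2.673 g/cm³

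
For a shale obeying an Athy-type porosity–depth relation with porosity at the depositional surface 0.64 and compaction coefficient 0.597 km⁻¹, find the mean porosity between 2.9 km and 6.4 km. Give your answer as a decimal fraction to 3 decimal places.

⟨phi⟩ = (1/(d₂−d₁)) ∫ phi₀ e^(−cd) dd = phi₀·(e^(−c·d₁) − e^(−c·d₂)) / (c·(d₂−d₁))
e^(−0.597×2.9) = 0.1771; e^(−0.597×6.4) = 0.0219
⟨phi⟩ = 0.64 × (0.1771 − 0.0219) / (0.597 × 3.5) = 0.64 × 0.0742 = 0.0475

0.048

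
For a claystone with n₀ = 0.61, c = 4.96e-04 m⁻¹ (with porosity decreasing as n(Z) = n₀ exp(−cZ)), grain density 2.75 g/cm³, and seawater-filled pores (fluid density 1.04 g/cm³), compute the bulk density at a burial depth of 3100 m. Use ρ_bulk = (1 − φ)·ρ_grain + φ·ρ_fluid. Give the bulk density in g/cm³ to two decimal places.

Working in km (1 km = 1000 m; c in km⁻¹ = c in m⁻¹ × 1000):
Porosity at depth: n = 0.61·exp(−0.496×3.1) = 0.61×0.2149 = 0.1311
Bulk density: ρ_b = (1−n)ρ_g + n·ρ_f = 0.8689×2.75 + 0.1311×1.04
       = 2.390 + 0.136 = 2.526 g/cm³

2.53 g/cm³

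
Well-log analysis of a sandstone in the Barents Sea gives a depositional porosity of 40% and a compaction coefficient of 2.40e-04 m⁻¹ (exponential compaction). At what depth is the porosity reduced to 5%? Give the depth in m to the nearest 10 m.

Working in km (1 km = 1000 m; β in km⁻¹ = β in m⁻¹ × 1000):
Invert Athy's law: z = ln(n₀/n) / β
z = ln(0.4/0.05) / 0.24 = ln(8) / 0.24 = 2.0794 / 0.24 = 8.664 km

8660 m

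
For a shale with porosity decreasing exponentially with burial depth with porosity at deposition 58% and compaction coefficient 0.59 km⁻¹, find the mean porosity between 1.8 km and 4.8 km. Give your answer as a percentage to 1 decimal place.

9.4%

⟨n⟩ = (1/(z₂−z₁)) ∫ n₀ e^(−cz) dz = n₀·(e^(−c·z₁) − e^(−c·z₂)) / (c·(z₂−z₁))
e^(−0.59×1.8) = 0.3458; e^(−0.59×4.8) = 0.0589
⟨n⟩ = 0.58 × (0.3458 − 0.0589) / (0.59 × 3) = 0.58 × 0.1621 = 0.0940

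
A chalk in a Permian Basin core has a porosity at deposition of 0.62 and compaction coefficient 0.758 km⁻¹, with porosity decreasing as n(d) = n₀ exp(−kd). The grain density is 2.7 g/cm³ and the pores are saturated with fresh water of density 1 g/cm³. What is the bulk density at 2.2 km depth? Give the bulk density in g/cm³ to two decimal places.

Porosity at depth: n = 0.62·exp(−0.758×2.2) = 0.62×0.1887 = 0.1170
Bulk density: ρ_b = (1−n)ρ_g + n·ρ_f = 0.8830×2.7 + 0.1170×1
       = 2.384 + 0.117 = 2.501 g/cm³

2.50 g/cm³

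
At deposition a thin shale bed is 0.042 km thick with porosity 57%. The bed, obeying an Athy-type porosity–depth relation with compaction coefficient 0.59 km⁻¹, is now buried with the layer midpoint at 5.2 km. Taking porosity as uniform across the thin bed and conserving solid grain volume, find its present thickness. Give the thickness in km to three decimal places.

0.019 km

Porosity at 5.2 km: n = 0.57·exp(−0.59×5.2) = 0.0265
Solid-volume conservation: h(1−n) = h₀(1−n₀) ⇒ h = h₀·(1−n₀)/(1−n)
h = 0.042 × (1 − 0.57)/(1 − 0.0265) = 0.042 × 0.4417 = 0.0186 km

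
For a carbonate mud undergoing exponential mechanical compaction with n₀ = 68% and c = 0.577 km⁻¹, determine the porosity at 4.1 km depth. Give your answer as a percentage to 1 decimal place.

6.4%

n = n₀·exp(−c·Z) = 0.68 × exp(−0.577 × 4.1) = 0.68 × exp(−2.366)
  = 0.68 × 0.0939 = 0.0638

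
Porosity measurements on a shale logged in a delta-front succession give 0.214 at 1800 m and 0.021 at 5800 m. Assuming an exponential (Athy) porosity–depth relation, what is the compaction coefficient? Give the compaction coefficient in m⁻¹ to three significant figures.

0.000580 m⁻¹

Working in km (1 km = 1000 m; c in km⁻¹ = c in m⁻¹ × 1000):
Athy: phi(z) = phi₀ e^(−cz) ⇒ phi₁/phi₂ = e^{c(z₂−z₁)} ⇒ c = ln(phi₁/phi₂)/(z₂−z₁)
c = ln(0.214/0.021) / (5.8 − 1.8) = ln(10.19) / 4 = 2.3215 / 4 = 0.5804 km⁻¹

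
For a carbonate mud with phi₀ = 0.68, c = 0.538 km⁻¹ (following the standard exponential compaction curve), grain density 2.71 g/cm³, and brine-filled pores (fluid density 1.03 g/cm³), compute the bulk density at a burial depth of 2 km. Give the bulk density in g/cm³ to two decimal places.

Porosity at depth: phi = 0.68·exp(−0.538×2) = 0.68×0.3410 = 0.2319
Bulk density: ρ_b = (1−phi)ρ_g + phi·ρ_f = 0.7681×2.71 + 0.2319×1.03
       = 2.082 + 0.239 = 2.320 g/cm³

2.32 g/cm³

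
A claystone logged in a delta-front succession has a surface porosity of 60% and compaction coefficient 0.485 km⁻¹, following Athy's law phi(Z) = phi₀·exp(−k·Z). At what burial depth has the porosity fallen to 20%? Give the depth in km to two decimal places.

Invert Athy's law: Z = ln(phi₀/phi) / k
Z = ln(0.6/0.2) / 0.485 = ln(3) / 0.485 = 1.0986 / 0.485 = 2.265 km

2.27 km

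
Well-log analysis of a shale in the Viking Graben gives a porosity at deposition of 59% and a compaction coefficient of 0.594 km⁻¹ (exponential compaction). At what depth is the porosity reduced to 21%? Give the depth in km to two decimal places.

1.74 km

Invert Athy's law: z = ln(φ₀/φ) / c
z = ln(0.59/0.21) / 0.594 = ln(2.81) / 0.594 = 1.0330 / 0.594 = 1.739 km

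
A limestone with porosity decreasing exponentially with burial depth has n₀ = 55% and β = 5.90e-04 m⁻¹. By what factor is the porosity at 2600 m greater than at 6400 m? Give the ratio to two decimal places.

9.41

Working in km (1 km = 1000 m; β in km⁻¹ = β in m⁻¹ × 1000):
n(z₁)/n(z₂) = e^(−β·z₁)/e^(−β·z₂) = e^{β(z₂−z₁)}
= exp(0.59 × 3.8) = exp(2.242) = 9.4121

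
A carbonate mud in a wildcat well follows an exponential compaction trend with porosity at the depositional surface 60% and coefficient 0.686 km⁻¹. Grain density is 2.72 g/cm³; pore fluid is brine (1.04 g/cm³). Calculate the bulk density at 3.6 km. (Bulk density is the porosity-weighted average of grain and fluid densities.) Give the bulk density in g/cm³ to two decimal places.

Porosity at depth: n = 0.6·exp(−0.686×3.6) = 0.6×0.0846 = 0.0508
Bulk density: ρ_b = (1−n)ρ_g + n·ρ_f = 0.9492×2.72 + 0.0508×1.04
       = 2.582 + 0.053 = 2.635 g/cm³

2.63 g/cm³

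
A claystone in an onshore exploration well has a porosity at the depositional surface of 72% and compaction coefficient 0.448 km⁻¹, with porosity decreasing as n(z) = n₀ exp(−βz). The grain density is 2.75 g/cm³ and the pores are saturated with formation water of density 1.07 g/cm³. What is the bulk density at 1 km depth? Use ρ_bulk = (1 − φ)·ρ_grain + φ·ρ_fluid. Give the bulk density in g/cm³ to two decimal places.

1.98 g/cm³

Porosity at depth: n = 0.72·exp(−0.448×1) = 0.72×0.6389 = 0.4600
Bulk density: ρ_b = (1−n)ρ_g + n·ρ_f = 0.5400×2.75 + 0.4600×1.07
       = 1.485 + 0.492 = 1.977 g/cm³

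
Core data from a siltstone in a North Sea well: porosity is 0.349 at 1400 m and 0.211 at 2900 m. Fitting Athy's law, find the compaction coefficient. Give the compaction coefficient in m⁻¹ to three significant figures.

0.000335 m⁻¹

Working in km (1 km = 1000 m; β in km⁻¹ = β in m⁻¹ × 1000):
Athy: phi(Z) = phi₀ e^(−βZ) ⇒ phi₁/phi₂ = e^{β(Z₂−Z₁)} ⇒ β = ln(phi₁/phi₂)/(Z₂−Z₁)
β = ln(0.349/0.211) / (2.9 − 1.4) = ln(1.654) / 1.5 = 0.5032 / 1.5 = 0.3355 km⁻¹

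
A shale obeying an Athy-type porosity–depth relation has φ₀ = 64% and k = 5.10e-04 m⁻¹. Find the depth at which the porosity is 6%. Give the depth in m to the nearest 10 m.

Working in km (1 km = 1000 m; k in km⁻¹ = k in m⁻¹ × 1000):
Invert Athy's law: d = ln(φ₀/φ) / k
d = ln(0.64/0.06) / 0.51 = ln(10.67) / 0.51 = 2.3671 / 0.51 = 4.641 km

4640 m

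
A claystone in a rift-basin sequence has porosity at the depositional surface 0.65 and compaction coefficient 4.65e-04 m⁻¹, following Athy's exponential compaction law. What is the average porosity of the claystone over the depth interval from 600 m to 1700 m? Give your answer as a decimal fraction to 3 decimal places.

0.385

Working in km (1 km = 1000 m; c in km⁻¹ = c in m⁻¹ × 1000):
⟨n⟩ = (1/(z₂−z₁)) ∫ n₀ e^(−cz) dz = n₀·(e^(−c·z₁) − e^(−c·z₂)) / (c·(z₂−z₁))
e^(−0.465×0.6) = 0.7565; e^(−0.465×1.7) = 0.4536
⟨n⟩ = 0.65 × (0.7565 − 0.4536) / (0.465 × 1.1) = 0.65 × 0.5922 = 0.3849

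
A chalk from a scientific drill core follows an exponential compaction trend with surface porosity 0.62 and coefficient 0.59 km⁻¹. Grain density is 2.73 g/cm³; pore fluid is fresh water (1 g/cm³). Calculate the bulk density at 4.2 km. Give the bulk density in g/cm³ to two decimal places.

2.64 g/cm³

Porosity at depth: phi = 0.62·exp(−0.59×4.2) = 0.62×0.0839 = 0.0520
Bulk density: ρ_b = (1−phi)ρ_g + phi·ρ_f = 0.9480×2.73 + 0.0520×1
       = 2.588 + 0.052 = 2.640 g/cm³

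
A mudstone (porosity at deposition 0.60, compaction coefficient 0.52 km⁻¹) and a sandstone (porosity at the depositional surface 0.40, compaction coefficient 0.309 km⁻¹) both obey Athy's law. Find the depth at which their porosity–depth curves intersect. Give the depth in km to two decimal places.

Set phi₀ₐ e^(−βₐd) = phi₀ᵦ e^(−βᵦd) ⇒ ln(phi₀ₐ/phi₀ᵦ) = (βₐ − βᵦ)·d
d = ln(0.6/0.4) / (0.52 − 0.309) = 0.4055 / 0.211 = 1.922 km

1.92 km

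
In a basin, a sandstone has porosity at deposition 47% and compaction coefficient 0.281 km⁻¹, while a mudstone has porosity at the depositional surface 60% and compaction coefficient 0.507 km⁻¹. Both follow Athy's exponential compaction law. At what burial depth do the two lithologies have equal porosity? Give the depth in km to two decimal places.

1.08 km

Set n₀ₐ e^(−kₐZ) = n₀ᵦ e^(−kᵦZ) ⇒ ln(n₀ₐ/n₀ᵦ) = (kₐ − kᵦ)·Z
Z = ln(0.47/0.6) / (0.281 − 0.507) = -0.2442 / -0.226 = 1.081 km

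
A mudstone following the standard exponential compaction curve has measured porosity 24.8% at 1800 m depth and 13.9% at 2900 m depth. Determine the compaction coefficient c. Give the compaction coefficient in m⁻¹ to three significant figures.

Working in km (1 km = 1000 m; c in km⁻¹ = c in m⁻¹ × 1000):
Athy: φ(z) = φ₀ e^(−cz) ⇒ φ₁/φ₂ = e^{c(z₂−z₁)} ⇒ c = ln(φ₁/φ₂)/(z₂−z₁)
c = ln(0.248/0.139) / (2.9 − 1.8) = ln(1.784) / 1.1 = 0.5790 / 1.1 = 0.5263 km⁻¹

0.000526 m⁻¹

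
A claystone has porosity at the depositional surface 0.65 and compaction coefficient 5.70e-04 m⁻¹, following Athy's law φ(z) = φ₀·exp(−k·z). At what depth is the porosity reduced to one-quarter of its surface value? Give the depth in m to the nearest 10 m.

Working in km (1 km = 1000 m; k in km⁻¹ = k in m⁻¹ × 1000):
φ/φ₀ = 1/4 ⇒ exp(−k·z) = 1/4 ⇒ z = ln(4) / k
z = 1.3863 / 0.57 = 2.432 km

2430 m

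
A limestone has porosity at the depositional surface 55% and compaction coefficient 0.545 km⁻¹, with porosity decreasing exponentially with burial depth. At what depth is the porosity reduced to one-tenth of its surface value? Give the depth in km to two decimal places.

4.22 km

n/n₀ = 1/10 ⇒ exp(−β·z) = 1/10 ⇒ z = ln(10) / β
z = 2.3026 / 0.545 = 4.225 km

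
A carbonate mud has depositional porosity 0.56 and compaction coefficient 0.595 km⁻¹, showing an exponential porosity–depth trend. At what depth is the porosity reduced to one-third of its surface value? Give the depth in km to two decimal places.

n/n₀ = 1/3 ⇒ exp(−c·z) = 1/3 ⇒ z = ln(3) / c
z = 1.0986 / 0.595 = 1.846 km

1.85 km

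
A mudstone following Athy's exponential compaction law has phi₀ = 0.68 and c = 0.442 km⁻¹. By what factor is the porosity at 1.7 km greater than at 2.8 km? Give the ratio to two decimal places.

1.63

phi(d₁)/phi(d₂) = e^(−c·d₁)/e^(−c·d₂) = e^{c(d₂−d₁)}
= exp(0.442 × 1.1) = exp(0.4862) = 1.6261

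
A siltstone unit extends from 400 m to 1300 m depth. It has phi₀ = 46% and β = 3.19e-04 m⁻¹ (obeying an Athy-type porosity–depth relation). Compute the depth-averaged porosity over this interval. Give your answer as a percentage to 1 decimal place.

Working in km (1 km = 1000 m; β in km⁻¹ = β in m⁻¹ × 1000):
⟨phi⟩ = (1/(d₂−d₁)) ∫ phi₀ e^(−βd) dd = phi₀·(e^(−β·d₁) − e^(−β·d₂)) / (β·(d₂−d₁))
e^(−0.319×0.4) = 0.8802; e^(−0.319×1.3) = 0.6605
⟨phi⟩ = 0.46 × (0.8802 − 0.6605) / (0.319 × 0.9) = 0.46 × 0.7651 = 0.3520

35.2%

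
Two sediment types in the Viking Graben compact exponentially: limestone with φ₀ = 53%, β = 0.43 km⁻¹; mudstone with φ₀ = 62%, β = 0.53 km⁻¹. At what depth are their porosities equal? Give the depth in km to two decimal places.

Set φ₀ₐ e^(−βₐz) = φ₀ᵦ e^(−βᵦz) ⇒ ln(φ₀ₐ/φ₀ᵦ) = (βₐ − βᵦ)·z
z = ln(0.53/0.62) / (0.43 − 0.53) = -0.1568 / -0.1 = 1.568 km

1.57 km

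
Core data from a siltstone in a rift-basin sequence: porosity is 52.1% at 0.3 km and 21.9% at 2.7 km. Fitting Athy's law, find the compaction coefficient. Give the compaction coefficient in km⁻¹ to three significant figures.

Athy: φ(d) = φ₀ e^(−kd) ⇒ φ₁/φ₂ = e^{k(d₂−d₁)} ⇒ k = ln(φ₁/φ₂)/(d₂−d₁)
k = ln(0.521/0.219) / (2.7 − 0.3) = ln(2.379) / 2.4 = 0.8667 / 2.4 = 0.3611 km⁻¹

0.361 km⁻¹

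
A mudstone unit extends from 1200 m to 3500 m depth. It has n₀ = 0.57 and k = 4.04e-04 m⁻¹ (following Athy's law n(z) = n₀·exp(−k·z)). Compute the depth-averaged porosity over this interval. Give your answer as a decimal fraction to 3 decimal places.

Working in km (1 km = 1000 m; k in km⁻¹ = k in m⁻¹ × 1000):
⟨n⟩ = (1/(z₂−z₁)) ∫ n₀ e^(−kz) dz = n₀·(e^(−k·z₁) − e^(−k·z₂)) / (k·(z₂−z₁))
e^(−0.404×1.2) = 0.6158; e^(−0.404×3.5) = 0.2432
⟨n⟩ = 0.57 × (0.6158 − 0.2432) / (0.404 × 2.3) = 0.57 × 0.4010 = 0.2286

0.229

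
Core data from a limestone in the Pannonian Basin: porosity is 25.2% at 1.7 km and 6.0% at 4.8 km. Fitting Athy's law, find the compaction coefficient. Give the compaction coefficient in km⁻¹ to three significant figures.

0.463 km⁻¹

Athy: n(d) = n₀ e^(−kd) ⇒ n₁/n₂ = e^{k(d₂−d₁)} ⇒ k = ln(n₁/n₂)/(d₂−d₁)
k = ln(0.252/0.06) / (4.8 − 1.7) = ln(4.2) / 3.1 = 1.4351 / 3.1 = 0.4629 km⁻¹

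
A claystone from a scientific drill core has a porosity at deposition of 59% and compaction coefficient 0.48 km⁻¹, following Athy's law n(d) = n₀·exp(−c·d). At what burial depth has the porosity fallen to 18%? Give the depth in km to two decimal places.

Invert Athy's law: d = ln(n₀/n) / c
d = ln(0.59/0.18) / 0.48 = ln(3.278) / 0.48 = 1.1872 / 0.48 = 2.473 km

2.47 km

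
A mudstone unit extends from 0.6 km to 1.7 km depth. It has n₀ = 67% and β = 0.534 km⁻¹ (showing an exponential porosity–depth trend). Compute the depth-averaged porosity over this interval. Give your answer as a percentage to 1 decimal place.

36.8%

⟨n⟩ = (1/(d₂−d₁)) ∫ n₀ e^(−βd) dd = n₀·(e^(−β·d₁) − e^(−β·d₂)) / (β·(d₂−d₁))
e^(−0.534×0.6) = 0.7259; e^(−0.534×1.7) = 0.4034
⟨n⟩ = 0.67 × (0.7259 − 0.4034) / (0.534 × 1.1) = 0.67 × 0.5489 = 0.3678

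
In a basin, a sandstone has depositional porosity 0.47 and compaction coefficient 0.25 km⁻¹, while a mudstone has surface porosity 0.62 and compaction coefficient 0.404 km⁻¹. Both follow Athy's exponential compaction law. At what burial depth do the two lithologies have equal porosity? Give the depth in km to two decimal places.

1.80 km

Set n₀ₐ e^(−kₐd) = n₀ᵦ e^(−kᵦd) ⇒ ln(n₀ₐ/n₀ᵦ) = (kₐ − kᵦ)·d
d = ln(0.47/0.62) / (0.25 − 0.404) = -0.2770 / -0.154 = 1.799 km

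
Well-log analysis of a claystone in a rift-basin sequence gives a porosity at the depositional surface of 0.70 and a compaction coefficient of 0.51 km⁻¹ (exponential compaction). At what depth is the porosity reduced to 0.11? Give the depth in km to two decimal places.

Invert Athy's law: d = ln(φ₀/φ) / c
d = ln(0.7/0.11) / 0.51 = ln(6.364) / 0.51 = 1.8506 / 0.51 = 3.629 km

3.63 km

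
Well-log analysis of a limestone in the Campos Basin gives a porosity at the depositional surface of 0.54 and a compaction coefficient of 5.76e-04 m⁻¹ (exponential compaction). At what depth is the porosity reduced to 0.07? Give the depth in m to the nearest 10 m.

Working in km (1 km = 1000 m; c in km⁻¹ = c in m⁻¹ × 1000):
Invert Athy's law: d = ln(phi₀/phi) / c
d = ln(0.54/0.07) / 0.576 = ln(7.714) / 0.576 = 2.0431 / 0.576 = 3.547 km

3550 m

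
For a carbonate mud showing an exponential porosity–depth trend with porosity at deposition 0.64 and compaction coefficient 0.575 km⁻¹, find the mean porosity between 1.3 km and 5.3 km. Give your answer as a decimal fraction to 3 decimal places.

⟨φ⟩ = (1/(z₂−z₁)) ∫ φ₀ e^(−kz) dz = φ₀·(e^(−k·z₁) − e^(−k·z₂)) / (k·(z₂−z₁))
e^(−0.575×1.3) = 0.4735; e^(−0.575×5.3) = 0.0475
⟨φ⟩ = 0.64 × (0.4735 − 0.0475) / (0.575 × 4) = 0.64 × 0.1852 = 0.1186

0.119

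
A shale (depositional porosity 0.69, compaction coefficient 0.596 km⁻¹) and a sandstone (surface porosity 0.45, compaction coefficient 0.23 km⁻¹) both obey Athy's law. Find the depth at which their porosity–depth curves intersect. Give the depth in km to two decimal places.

Set n₀ₐ e^(−cₐz) = n₀ᵦ e^(−cᵦz) ⇒ ln(n₀ₐ/n₀ᵦ) = (cₐ − cᵦ)·z
z = ln(0.69/0.45) / (0.596 − 0.23) = 0.4274 / 0.366 = 1.168 km

1.17 km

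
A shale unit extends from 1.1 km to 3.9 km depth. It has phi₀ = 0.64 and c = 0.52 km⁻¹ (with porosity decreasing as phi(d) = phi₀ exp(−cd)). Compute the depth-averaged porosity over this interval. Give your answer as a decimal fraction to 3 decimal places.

0.190

⟨phi⟩ = (1/(d₂−d₁)) ∫ phi₀ e^(−cd) dd = phi₀·(e^(−c·d₁) − e^(−c·d₂)) / (c·(d₂−d₁))
e^(−0.52×1.1) = 0.5644; e^(−0.52×3.9) = 0.1316
⟨phi⟩ = 0.64 × (0.5644 − 0.1316) / (0.52 × 2.8) = 0.64 × 0.2973 = 0.1902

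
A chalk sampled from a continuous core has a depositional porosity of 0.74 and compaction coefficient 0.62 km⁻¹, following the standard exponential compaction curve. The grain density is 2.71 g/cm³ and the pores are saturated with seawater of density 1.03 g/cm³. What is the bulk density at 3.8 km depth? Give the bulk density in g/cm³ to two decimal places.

Porosity at depth: phi = 0.74·exp(−0.62×3.8) = 0.74×0.0948 = 0.0702
Bulk density: ρ_b = (1−phi)ρ_g + phi·ρ_f = 0.9298×2.71 + 0.0702×1.03
       = 2.520 + 0.072 = 2.592 g/cm³

2.59 g/cm³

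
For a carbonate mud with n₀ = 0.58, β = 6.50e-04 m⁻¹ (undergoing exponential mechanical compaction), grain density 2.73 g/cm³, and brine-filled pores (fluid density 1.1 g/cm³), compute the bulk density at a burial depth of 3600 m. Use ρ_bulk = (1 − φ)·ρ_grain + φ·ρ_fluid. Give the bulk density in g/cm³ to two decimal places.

Working in km (1 km = 1000 m; β in km⁻¹ = β in m⁻¹ × 1000):
Porosity at depth: n = 0.58·exp(−0.65×3.6) = 0.58×0.0963 = 0.0559
Bulk density: ρ_b = (1−n)ρ_g + n·ρ_f = 0.9441×2.73 + 0.0559×1.1
       = 2.577 + 0.061 = 2.639 g/cm³

2.64 g/cm³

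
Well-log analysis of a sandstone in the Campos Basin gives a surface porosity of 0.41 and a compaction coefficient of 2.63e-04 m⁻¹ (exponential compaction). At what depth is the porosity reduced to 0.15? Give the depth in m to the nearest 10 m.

3820 m

Working in km (1 km = 1000 m; k in km⁻¹ = k in m⁻¹ × 1000):
Invert Athy's law: Z = ln(phi₀/phi) / k
Z = ln(0.41/0.15) / 0.263 = ln(2.733) / 0.263 = 1.0055 / 0.263 = 3.823 km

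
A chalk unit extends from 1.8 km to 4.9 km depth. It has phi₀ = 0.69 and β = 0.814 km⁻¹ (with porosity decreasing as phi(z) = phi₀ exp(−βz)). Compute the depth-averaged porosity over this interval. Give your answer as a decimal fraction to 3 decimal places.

⟨phi⟩ = (1/(z₂−z₁)) ∫ phi₀ e^(−βz) dz = phi₀·(e^(−β·z₁) − e^(−β·z₂)) / (β·(z₂−z₁))
e^(−0.814×1.8) = 0.2310; e^(−0.814×4.9) = 0.0185
⟨phi⟩ = 0.69 × (0.2310 − 0.0185) / (0.814 × 3.1) = 0.69 × 0.0842 = 0.0581

0.058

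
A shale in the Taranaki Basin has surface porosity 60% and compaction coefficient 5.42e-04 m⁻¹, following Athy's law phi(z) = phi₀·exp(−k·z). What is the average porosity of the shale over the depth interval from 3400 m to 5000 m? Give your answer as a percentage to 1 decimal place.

Working in km (1 km = 1000 m; k in km⁻¹ = k in m⁻¹ × 1000):
⟨phi⟩ = (1/(z₂−z₁)) ∫ phi₀ e^(−kz) dz = phi₀·(e^(−k·z₁) − e^(−k·z₂)) / (k·(z₂−z₁))
e^(−0.542×3.4) = 0.1584; e^(−0.542×5) = 0.0665
⟨phi⟩ = 0.6 × (0.1584 − 0.0665) / (0.542 × 1.6) = 0.6 × 0.1059 = 0.0635

6.4%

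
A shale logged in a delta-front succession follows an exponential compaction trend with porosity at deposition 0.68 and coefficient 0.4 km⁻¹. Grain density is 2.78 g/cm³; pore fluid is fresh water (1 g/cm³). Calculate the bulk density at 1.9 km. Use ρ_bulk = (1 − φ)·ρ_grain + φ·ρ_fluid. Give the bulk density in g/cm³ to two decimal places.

2.21 g/cm³

Porosity at depth: n = 0.68·exp(−0.4×1.9) = 0.68×0.4677 = 0.3180
Bulk density: ρ_b = (1−n)ρ_g + n·ρ_f = 0.6820×2.78 + 0.3180×1
       = 1.896 + 0.318 = 2.214 g/cm³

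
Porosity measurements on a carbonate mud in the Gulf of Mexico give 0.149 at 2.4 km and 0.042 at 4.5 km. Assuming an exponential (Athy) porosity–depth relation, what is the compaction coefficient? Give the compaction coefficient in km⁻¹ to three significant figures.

0.603 km⁻¹

Athy: φ(d) = φ₀ e^(−βd) ⇒ φ₁/φ₂ = e^{β(d₂−d₁)} ⇒ β = ln(φ₁/φ₂)/(d₂−d₁)
β = ln(0.149/0.042) / (4.5 − 2.4) = ln(3.548) / 2.1 = 1.2663 / 2.1 = 0.603 km⁻¹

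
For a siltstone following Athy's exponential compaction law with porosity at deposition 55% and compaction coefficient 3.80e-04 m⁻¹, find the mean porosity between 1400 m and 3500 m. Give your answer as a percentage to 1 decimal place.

22.3%

Working in km (1 km = 1000 m; k in km⁻¹ = k in m⁻¹ × 1000):
⟨phi⟩ = (1/(Z₂−Z₁)) ∫ phi₀ e^(−kZ) dZ = phi₀·(e^(−k·Z₁) − e^(−k·Z₂)) / (k·(Z₂−Z₁))
e^(−0.38×1.4) = 0.5874; e^(−0.38×3.5) = 0.2645
⟨phi⟩ = 0.55 × (0.5874 − 0.2645) / (0.38 × 2.1) = 0.55 × 0.4047 = 0.2226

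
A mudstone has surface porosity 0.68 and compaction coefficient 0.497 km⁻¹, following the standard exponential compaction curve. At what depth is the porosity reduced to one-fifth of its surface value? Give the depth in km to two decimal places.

φ/φ₀ = 1/5 ⇒ exp(−β·d) = 1/5 ⇒ d = ln(5) / β
d = 1.6094 / 0.497 = 3.238 km

3.24 km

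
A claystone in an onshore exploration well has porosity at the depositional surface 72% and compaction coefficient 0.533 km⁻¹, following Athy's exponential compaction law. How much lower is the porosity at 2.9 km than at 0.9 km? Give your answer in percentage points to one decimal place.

φ(0.9) = 0.72·e^(−0.533×0.9) = 0.4457
φ(2.9) = 0.72·e^(−0.533×2.9) = 0.1535
Δφ = 0.4457 − 0.1535 = 0.2922

29.2 percentage points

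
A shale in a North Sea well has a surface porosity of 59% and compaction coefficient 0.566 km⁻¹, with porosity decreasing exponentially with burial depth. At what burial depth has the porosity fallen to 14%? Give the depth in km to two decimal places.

2.54 km

Invert Athy's law: d = ln(φ₀/φ) / c
d = ln(0.59/0.14) / 0.566 = ln(4.214) / 0.566 = 1.4385 / 0.566 = 2.541 km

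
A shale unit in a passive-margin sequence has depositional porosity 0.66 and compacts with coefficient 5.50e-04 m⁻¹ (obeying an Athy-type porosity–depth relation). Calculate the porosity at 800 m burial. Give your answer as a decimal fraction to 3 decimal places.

0.425

Working in km (1 km = 1000 m; k in km⁻¹ = k in m⁻¹ × 1000):
φ = φ₀·exp(−k·Z) = 0.66 × exp(−0.55 × 0.8) = 0.66 × exp(−0.44)
  = 0.66 × 0.6440 = 0.4251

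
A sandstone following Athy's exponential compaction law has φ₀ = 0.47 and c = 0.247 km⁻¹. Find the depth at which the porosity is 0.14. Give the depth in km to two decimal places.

Invert Athy's law: z = ln(φ₀/φ) / c
z = ln(0.47/0.14) / 0.247 = ln(3.357) / 0.247 = 1.2111 / 0.247 = 4.903 km

4.90 km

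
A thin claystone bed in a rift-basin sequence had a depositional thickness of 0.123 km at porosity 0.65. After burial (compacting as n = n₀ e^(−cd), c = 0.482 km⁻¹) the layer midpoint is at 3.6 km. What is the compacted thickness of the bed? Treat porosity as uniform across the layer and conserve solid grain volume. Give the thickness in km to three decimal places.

Porosity at 3.6 km: n = 0.65·exp(−0.482×3.6) = 0.1146
Solid-volume conservation: h(1−n) = h₀(1−n₀) ⇒ h = h₀·(1−n₀)/(1−n)
h = 0.123 × (1 − 0.65)/(1 − 0.1146) = 0.123 × 0.3953 = 0.0486 km

0.049 km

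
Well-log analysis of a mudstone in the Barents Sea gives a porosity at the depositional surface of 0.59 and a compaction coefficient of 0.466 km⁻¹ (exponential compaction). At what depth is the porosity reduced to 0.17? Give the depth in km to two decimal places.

Invert Athy's law: Z = ln(n₀/n) / k
Z = ln(0.59/0.17) / 0.466 = ln(3.471) / 0.466 = 1.2443 / 0.466 = 2.670 km

2.67 km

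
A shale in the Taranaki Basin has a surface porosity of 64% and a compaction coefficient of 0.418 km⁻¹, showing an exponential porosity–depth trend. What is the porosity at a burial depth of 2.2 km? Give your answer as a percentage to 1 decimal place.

25.5%

φ = φ₀·exp(−β·z) = 0.64 × exp(−0.418 × 2.2) = 0.64 × exp(−0.9196)
  = 0.64 × 0.3987 = 0.2552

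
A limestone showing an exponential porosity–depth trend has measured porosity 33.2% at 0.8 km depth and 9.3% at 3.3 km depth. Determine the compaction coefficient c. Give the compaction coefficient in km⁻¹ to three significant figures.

0.509 km⁻¹

Athy: phi(Z) = phi₀ e^(−cZ) ⇒ phi₁/phi₂ = e^{c(Z₂−Z₁)} ⇒ c = ln(phi₁/phi₂)/(Z₂−Z₁)
c = ln(0.332/0.093) / (3.3 − 0.8) = ln(3.57) / 2.5 = 1.2725 / 2.5 = 0.509 km⁻¹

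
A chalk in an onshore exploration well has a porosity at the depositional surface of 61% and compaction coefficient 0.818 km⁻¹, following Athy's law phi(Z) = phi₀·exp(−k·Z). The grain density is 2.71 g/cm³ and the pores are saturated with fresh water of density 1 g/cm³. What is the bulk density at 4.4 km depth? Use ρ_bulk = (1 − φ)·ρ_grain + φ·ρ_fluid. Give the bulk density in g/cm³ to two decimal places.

2.68 g/cm³

Porosity at depth: phi = 0.61·exp(−0.818×4.4) = 0.61×0.0273 = 0.0167
Bulk density: ρ_b = (1−phi)ρ_g + phi·ρ_f = 0.9833×2.71 + 0.0167×1
       = 2.665 + 0.017 = 2.681 g/cm³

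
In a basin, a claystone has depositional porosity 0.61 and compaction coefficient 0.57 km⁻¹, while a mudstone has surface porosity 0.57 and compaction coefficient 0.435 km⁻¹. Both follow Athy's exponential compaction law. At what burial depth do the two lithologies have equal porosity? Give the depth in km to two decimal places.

0.50 km

Set n₀ₐ e^(−cₐZ) = n₀ᵦ e^(−cᵦZ) ⇒ ln(n₀ₐ/n₀ᵦ) = (cₐ − cᵦ)·Z
Z = ln(0.61/0.57) / (0.57 − 0.435) = 0.0678 / 0.135 = 0.502 km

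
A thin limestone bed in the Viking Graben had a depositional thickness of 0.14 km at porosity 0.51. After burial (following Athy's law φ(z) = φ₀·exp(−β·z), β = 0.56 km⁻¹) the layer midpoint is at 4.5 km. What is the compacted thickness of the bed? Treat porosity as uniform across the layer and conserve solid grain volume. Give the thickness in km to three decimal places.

Porosity at 4.5 km: φ = 0.51·exp(−0.56×4.5) = 0.0410
Solid-volume conservation: h(1−φ) = h₀(1−φ₀) ⇒ h = h₀·(1−φ₀)/(1−φ)
h = 0.14 × (1 − 0.51)/(1 − 0.0410) = 0.14 × 0.5110 = 0.0715 km

0.072 km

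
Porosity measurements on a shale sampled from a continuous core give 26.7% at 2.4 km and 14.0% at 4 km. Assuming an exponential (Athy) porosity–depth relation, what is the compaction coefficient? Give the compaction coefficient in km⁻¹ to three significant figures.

0.404 km⁻¹

Athy: φ(z) = φ₀ e^(−kz) ⇒ φ₁/φ₂ = e^{k(z₂−z₁)} ⇒ k = ln(φ₁/φ₂)/(z₂−z₁)
k = ln(0.267/0.14) / (4 − 2.4) = ln(1.907) / 1.6 = 0.6456 / 1.6 = 0.4035 km⁻¹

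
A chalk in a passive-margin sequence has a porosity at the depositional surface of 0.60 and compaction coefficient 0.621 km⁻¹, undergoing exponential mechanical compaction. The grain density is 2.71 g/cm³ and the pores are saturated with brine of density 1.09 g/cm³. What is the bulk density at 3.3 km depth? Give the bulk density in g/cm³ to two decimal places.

2.58 g/cm³

Porosity at depth: n = 0.6·exp(−0.621×3.3) = 0.6×0.1288 = 0.0773
Bulk density: ρ_b = (1−n)ρ_g + n·ρ_f = 0.9227×2.71 + 0.0773×1.09
       = 2.501 + 0.084 = 2.585 g/cm³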